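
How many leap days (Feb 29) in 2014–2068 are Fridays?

Leap years in 2014–2068: 14 of them.
Feb 29 weekday advances by 5 (mod 7) from one leap year to the next four years later (or differs when a century non-leap intervenes).
Leap-day weekdays: 2016:Mon 2020:Sat 2024:Thu 2028:Tue 2032:Sun 2036:Fri✓ 2040:Wed 2044:Mon 2048:Sat 2052:Thu 2056:Tue 2060:Sun 2064:Fri✓ 2068:Wed
Friday: 2036, 2064 → 2.

2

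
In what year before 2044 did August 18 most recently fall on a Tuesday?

From one year to the next, a fixed date's weekday advances by 1, or by 2 when a Feb 29 lies between the two dates.
2044: August 18 is Thursday.
2043: Tuesday (−2)
August 18 falls on a Tuesday in 2043.

2043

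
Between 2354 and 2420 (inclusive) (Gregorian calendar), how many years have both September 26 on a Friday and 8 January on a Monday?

Check each year's weekday for September 26 and 8 January:
  2354: Sun/Fri  2355: Mon/Sat  2356: Wed/Sun  2357: Thu/Tue  2358: Fri/Wed  2359: Sat/Thu  2360: Mon/Fri  2361: Tue/Sun  2362: Wed/Mon  2363: Thu/Tue  2364: Sat/Wed  2365: Sun/Fri  2366: Mon/Sat  2367: Tue/Sun  …(39 more)…  2407: Wed/Mon  2408: Fri/Tue  2409: Sat/Thu  2410: Sun/Fri  2411: Mon/Sat  2412: Wed/Sun  2413: Thu/Tue  2414: Fri/Wed  2415: Sat/Thu  2416: Mon/Fri  2417: Tue/Sun  2418: Wed/Mon  2419: Thu/Tue  2420: Sat/Wed
Both conditions hold in: no year — 0.

0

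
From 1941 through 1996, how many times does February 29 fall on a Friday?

Leap years in 1941–1996: 14 of them.
Feb 29 weekday advances by 5 (mod 7) from one leap year to the next four years later (or differs when a century non-leap intervenes).
Leap-day weekdays: 1944:Tue 1948:Sun 1952:Fri✓ 1956:Wed 1960:Mon 1964:Sat 1968:Thu 1972:Tue 1976:Sun 1980:Fri✓ 1984:Wed 1988:Mon 1992:Sat 1996:Thu
Friday: 1952, 1980 → 2.

2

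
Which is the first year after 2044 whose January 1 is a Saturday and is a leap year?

Jan 1 advances by 2 weekdays after a leap year and by 1 after a common year.
2044: Jan 1 is Friday (leap).
2045: Sunday
2046: Monday
2047: Tuesday
2048: Wednesday (leap)
2049: Friday
2050: Saturday
2051: Sunday
2052: Monday (leap)
2053: Wednesday
2054: Thursday
2055: Friday
2056: Saturday (leap)
2056 begins on a Saturday and is a leap year.

2056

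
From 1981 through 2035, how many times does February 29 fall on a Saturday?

2

Leap years in 1981–2035: 13 of them.
Feb 29 weekday advances by 5 (mod 7) from one leap year to the next four years later (or differs when a century non-leap intervenes).
Leap-day weekdays: 1984:Wed 1988:Mon 1992:Sat✓ 1996:Thu 2000:Tue 2004:Sun 2008:Fri 2012:Wed 2016:Mon 2020:Sat✓ 2024:Thu 2028:Tue 2032:Sun
Saturday: 1992, 2020 → 2.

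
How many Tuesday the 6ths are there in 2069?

Check the 6th of each month of 2069: Jan 6: Sun, Feb 6: Wed, Mar 6: Wed, Apr 6: Sat, May 6: Mon, Jun 6: Thu, Jul 6: Sat, Aug 6: Tue, Sep 6: Fri, Oct 6: Sun, Nov 6: Wed, Dec 6: Fri.
Tuesday occurs in August — 1 month.

1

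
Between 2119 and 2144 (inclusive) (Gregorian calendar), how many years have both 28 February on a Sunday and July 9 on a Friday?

2

Check each year's weekday for 28 February and July 9:
  2119: Tue/Sun  2120: Wed/Tue  2121: Fri/Wed  2122: Sat/Thu  2123: Sun/Fri ✓  2124: Mon/Sun  2125: Wed/Mon  2126: Thu/Tue  2127: Fri/Wed  2128: Sat/Fri  2129: Mon/Sat  2130: Tue/Sun  2131: Wed/Mon  2132: Thu/Wed  2133: Sat/Thu  2134: Sun/Fri ✓  2135: Mon/Sat  2136: Tue/Mon  2137: Thu/Tue  2138: Fri/Wed  2139: Sat/Thu  2140: Sun/Sat  2141: Tue/Sun  2142: Wed/Mon  2143: Thu/Tue  2144: Fri/Thu
Both conditions hold in: 2123, 2134 — 2.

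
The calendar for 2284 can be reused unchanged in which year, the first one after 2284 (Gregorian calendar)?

2324

Two years share a calendar iff Jan 1 falls on the same weekday and both are leap or both are common. 2284: Jan 1 is Tuesday, leap year.
2285: Jan 1 Thursday, common
2286: Jan 1 Friday, common
2287: Jan 1 Saturday, common
2288: Jan 1 Sunday, leap
2289: Jan 1 Tuesday, common
2290: Jan 1 Wednesday, common
2291: Jan 1 Thursday, common
2292: Jan 1 Friday, leap
2293: Jan 1 Sunday, common
2294: Jan 1 Monday, common
2295: Jan 1 Tuesday, common
2296: Jan 1 Wednesday, leap
2297: Jan 1 Friday, common
2298: Jan 1 Saturday, common
2299: Jan 1 Sunday, common
2300: Jan 1 Monday, common
2301: Jan 1 Tuesday, common
2302: Jan 1 Wednesday, common
2303: Jan 1 Thursday, common
2304: Jan 1 Friday, leap
2305: Jan 1 Sunday, common
2306: Jan 1 Monday, common
2307: Jan 1 Tuesday, common
2308: Jan 1 Wednesday, leap
2309: Jan 1 Friday, common
2310: Jan 1 Saturday, common
2311: Jan 1 Sunday, common
2312: Jan 1 Monday, leap
2313: Jan 1 Wednesday, common
2314: Jan 1 Thursday, common
2315: Jan 1 Friday, common
2316: Jan 1 Saturday, leap
2317: Jan 1 Monday, common
2318: Jan 1 Tuesday, common
2319: Jan 1 Wednesday, common
2320: Jan 1 Thursday, leap
2321: Jan 1 Saturday, common
2322: Jan 1 Sunday, common
2323: Jan 1 Monday, common
2324: Jan 1 Tuesday, leap
2324 matches on both conditions.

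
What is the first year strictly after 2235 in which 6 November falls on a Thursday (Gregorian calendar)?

2245

From one year to the next, a fixed date's weekday advances by 1, or by 2 when a Feb 29 lies between the two dates.
2235: November 6 is Friday.
2236: Sunday (+2)
2237: Monday (+1)
2238: Tuesday (+1)
2239: Wednesday (+1)
2240: Friday (+2)
2241: Saturday (+1)
2242: Sunday (+1)
2243: Monday (+1)
2244: Wednesday (+2)
2245: Thursday (+1)
6 November falls on a Thursday in 2245.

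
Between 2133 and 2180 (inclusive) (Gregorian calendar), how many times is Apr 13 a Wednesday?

7

Track Apr 13's weekday year by year (advancing +1, or +2 across a Feb 29):
  2133: Mon  2134: Tue (+1)  2135: Wed (+1) ✓  2136: Fri (+2)  2137: Sat (+1)
  2138: Sun (+1)  2139: Mon (+1)  2140: Wed (+2) ✓  2141: Thu (+1)  2142: Fri (+1)
  2143: Sat (+1)  2144: Mon (+2)  2145: Tue (+1)  2146: Wed (+1) ✓  … (20 more years) …
  2167: Mon (+1)  2168: Wed (+2) ✓  2169: Thu (+1)  2170: Fri (+1)  2171: Sat (+1)
  2172: Mon (+2)  2173: Tue (+1)  2174: Wed (+1) ✓  2175: Thu (+1)  2176: Sat (+2)
  2177: Sun (+1)  2178: Mon (+1)  2179: Tue (+1)  2180: Thu (+2)
Wednesday years: 2135, 2140, 2146, 2157, 2163, 2168, 2174 — 7 in total.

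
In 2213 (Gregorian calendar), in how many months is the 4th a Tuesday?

Check the 4th of each month of 2213: Jan 4: Mon, Feb 4: Thu, Mar 4: Thu, Apr 4: Sun, May 4: Tue, Jun 4: Fri, Jul 4: Sun, Aug 4: Wed, Sep 4: Sat, Oct 4: Mon, Nov 4: Thu, Dec 4: Sat.
Tuesday occurs in May — 1 month.

1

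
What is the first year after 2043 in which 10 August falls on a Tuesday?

2049

From one year to the next, a fixed date's weekday advances by 1, or by 2 when a Feb 29 lies between the two dates.
2043: August 10 is Monday.
2044: Wednesday (+2)
2045: Thursday (+1)
2046: Friday (+1)
2047: Saturday (+1)
2048: Monday (+2)
2049: Tuesday (+1)
10 August falls on a Tuesday in 2049.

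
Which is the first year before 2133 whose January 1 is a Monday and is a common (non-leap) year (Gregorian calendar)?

Jan 1 advances by 2 weekdays after a leap year and by 1 after a common year.
2133: Jan 1 is Thursday.
2132: Tuesday (leap)
2131: Monday
2131 begins on a Monday and is a common year.

2131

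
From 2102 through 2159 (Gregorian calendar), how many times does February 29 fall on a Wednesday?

2

Leap years in 2102–2159: 14 of them.
Feb 29 weekday advances by 5 (mod 7) from one leap year to the next four years later (or differs when a century non-leap intervenes).
Leap-day weekdays: 2104:Fri 2108:Wed✓ 2112:Mon 2116:Sat 2120:Thu 2124:Tue 2128:Sun 2132:Fri 2136:Wed✓ 2140:Mon 2144:Sat 2148:Thu 2152:Tue 2156:Sun
Wednesday: 2108, 2136 → 2.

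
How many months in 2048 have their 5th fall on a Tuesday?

Check the 5th of each month of 2048: Jan 5: Sun, Feb 5: Wed, Mar 5: Thu, Apr 5: Sun, May 5: Tue, Jun 5: Fri, Jul 5: Sun, Aug 5: Wed, Sep 5: Sat, Oct 5: Mon, Nov 5: Thu, Dec 5: Sat.
Tuesday occurs in May — 1 month.

1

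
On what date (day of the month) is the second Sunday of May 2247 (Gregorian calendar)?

May 1, 2247 is a Saturday, so the first Sunday is the 2nd.
The second Sunday is 2 + 7 = 9.

9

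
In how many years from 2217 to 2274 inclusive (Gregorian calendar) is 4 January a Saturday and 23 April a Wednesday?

Check each year's weekday for 4 January and 23 April:
  2217: Sat/Wed ✓  2218: Sun/Thu  2219: Mon/Fri  2220: Tue/Sun  2221: Thu/Mon  2222: Fri/Tue  2223: Sat/Wed ✓  2224: Sun/Fri  2225: Tue/Sat  2226: Wed/Sun  2227: Thu/Mon  2228: Fri/Wed  2229: Sun/Thu  2230: Mon/Fri  …(30 more)…  2261: Fri/Tue  2262: Sat/Wed ✓  2263: Sun/Thu  2264: Mon/Sat  2265: Wed/Sun  2266: Thu/Mon  2267: Fri/Tue  2268: Sat/Thu  2269: Mon/Fri  2270: Tue/Sat  2271: Wed/Sun  2272: Thu/Tue  2273: Sat/Wed ✓  2274: Sun/Thu
Both conditions hold in: 2217, 2223, 2234, 2245, 2251, 2262, 2273 — 7.

7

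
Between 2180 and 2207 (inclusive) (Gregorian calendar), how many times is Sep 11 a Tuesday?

Track Sep 11's weekday year by year (advancing +1, or +2 across a Feb 29):
  2180: Mon  2181: Tue (+1) ✓  2182: Wed (+1)  2183: Thu (+1)  2184: Sat (+2)
  2185: Sun (+1)  2186: Mon (+1)  2187: Tue (+1) ✓  2188: Thu (+2)  2189: Fri (+1)
  2190: Sat (+1)  2191: Sun (+1)  2192: Tue (+2) ✓  2193: Wed (+1)  2194: Thu (+1)
  2195: Fri (+1)  2196: Sun (+2)  2197: Mon (+1)  2198: Tue (+1) ✓  2199: Wed (+1)
  2200: Thu (+1)  2201: Fri (+1)  2202: Sat (+1)  2203: Sun (+1)  2204: Tue (+2) ✓
  2205: Wed (+1)  2206: Thu (+1)  2207: Fri (+1)
Tuesday years: 2181, 2187, 2192, 2198, 2204 — 5 in total.

5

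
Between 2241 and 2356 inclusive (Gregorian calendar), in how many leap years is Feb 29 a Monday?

Leap years in 2241–2356: 28 of them.
Feb 29 weekday advances by 5 (mod 7) from one leap year to the next four years later (or differs when a century non-leap intervenes).
Leap-day weekdays: 2244:Thu 2248:Tue 2252:Sun 2256:Fri 2260:Wed 2264:Mon✓ 2268:Sat 2272:Thu 2276:Tue 2280:Sun 2284:Fri 2288:Wed 2292:Mon✓ 2296:Sat 2304:Mon✓ 2308:Sat 2312:Thu 2316:Tue 2320:Sun 2324:Fri 2328:Wed 2332:Mon✓ 2336:Sat 2340:Thu 2344:Tue 2348:Sun 2352:Fri 2356:Wed
Monday: 2264, 2292, 2304, 2332 → 4.

4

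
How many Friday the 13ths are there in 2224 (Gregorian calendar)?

Check the 13th of each month of 2224: Jan 13: Tue, Feb 13: Fri, Mar 13: Sat, Apr 13: Tue, May 13: Thu, Jun 13: Sun, Jul 13: Tue, Aug 13: Fri, Sep 13: Mon, Oct 13: Wed, Nov 13: Sat, Dec 13: Mon.
Friday occurs in February, August — 2 months.

2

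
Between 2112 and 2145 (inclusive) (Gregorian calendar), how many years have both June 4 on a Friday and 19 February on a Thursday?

1

Check each year's weekday for June 4 and 19 February:
  2112: Sat/Fri  2113: Sun/Sun  2114: Mon/Mon  2115: Tue/Tue  2116: Thu/Wed  2117: Fri/Fri  2118: Sat/Sat  2119: Sun/Sun  2120: Tue/Mon  2121: Wed/Wed  2122: Thu/Thu  2123: Fri/Fri  2124: Sun/Sat  2125: Mon/Mon  …(6 more)…  2132: Wed/Tue  2133: Thu/Thu  2134: Fri/Fri  2135: Sat/Sat  2136: Mon/Sun  2137: Tue/Tue  2138: Wed/Wed  2139: Thu/Thu  2140: Sat/Fri  2141: Sun/Sun  2142: Mon/Mon  2143: Tue/Tue  2144: Thu/Wed  2145: Fri/Fri
Both conditions hold in: 2128 — 1.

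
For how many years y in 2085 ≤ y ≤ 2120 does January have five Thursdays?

January has 31 days; it has five Thursdays when Thursday falls among the first (month-length − 28) days — i.e. when January 1 is one of Thursday/Wednesday/Tuesday.
January 1 by year: 2085:Mon 2086:Tue✓ 2087:Wed✓ 2088:Thu✓ 2089:Sat 2090:Sun 2091:Mon 2092:Tue✓ 2093:Thu✓ 2094:Fri 2095:Sat 2096:Sun 2097:Tue✓ 2098:Wed✓ 2099:Thu✓ …(6 more)… 2106:Fri 2107:Sat 2108:Sun 2109:Tue✓ 2110:Wed✓ 2111:Thu✓ 2112:Fri 2113:Sun 2114:Mon 2115:Tue✓ 2116:Wed✓ 2117:Fri 2118:Sat 2119:Sun 2120:Mon
Years with five Thursdays: 2086, 2087, 2088, 2092, 2093, 2097, 2098, 2099, 2104, 2105, 2109, 2110, 2111, 2115, 2116 → 15.

15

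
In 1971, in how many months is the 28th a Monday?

Check the 28th of each month of 1971: Jan 28: Thu, Feb 28: Sun, Mar 28: Sun, Apr 28: Wed, May 28: Fri, Jun 28: Mon, Jul 28: Wed, Aug 28: Sat, Sep 28: Tue, Oct 28: Thu, Nov 28: Sun, Dec 28: Tue.
Monday occurs in June — 1 month.

1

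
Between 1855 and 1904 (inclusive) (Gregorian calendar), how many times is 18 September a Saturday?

6

Track 18 September's weekday year by year (advancing +1, or +2 across a Feb 29):
  1855: Tue  1856: Thu (+2)  1857: Fri (+1)  1858: Sat (+1) ✓  1859: Sun (+1)
  1860: Tue (+2)  1861: Wed (+1)  1862: Thu (+1)  1863: Fri (+1)  1864: Sun (+2)
  1865: Mon (+1)  1866: Tue (+1)  1867: Wed (+1)  1868: Fri (+2)  … (22 more years) …
  1891: Fri (+1)  1892: Sun (+2)  1893: Mon (+1)  1894: Tue (+1)  1895: Wed (+1)
  1896: Fri (+2)  1897: Sat (+1) ✓  1898: Sun (+1)  1899: Mon (+1)  1900: Tue (+1)
  1901: Wed (+1)  1902: Thu (+1)  1903: Fri (+1)  1904: Sun (+2)
Saturday years: 1858, 1869, 1875, 1880, 1886, 1897 — 6 in total.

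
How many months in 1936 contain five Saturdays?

A month of length L has five Saturdays iff its first Saturday is on day ≤ L−28 (so day 1–3 in a 31-day month, 1–2 in a 30-day month, day 1 in a leap February).
Checking each month of 1936: Jan starts Wed (31d); Feb starts Sat (29d) ✓; Mar starts Sun (31d); Apr starts Wed (30d); May starts Fri (31d) ✓; Jun starts Mon (30d); Jul starts Wed (31d); Aug starts Sat (31d) ✓; Sep starts Tue (30d); Oct starts Thu (31d) ✓; Nov starts Sun (30d); Dec starts Tue (31d).
Five-Saturday months: February, May, August, October → 4.

4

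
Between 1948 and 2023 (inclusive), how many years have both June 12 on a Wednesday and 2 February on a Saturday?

8

Check each year's weekday for June 12 and 2 February:
  1948: Sat/Mon  1949: Sun/Wed  1950: Mon/Thu  1951: Tue/Fri  1952: Thu/Sat  1953: Fri/Mon  1954: Sat/Tue  1955: Sun/Wed  1956: Tue/Thu  1957: Wed/Sat ✓  1958: Thu/Sun  1959: Fri/Mon  1960: Sun/Tue  1961: Mon/Thu  …(48 more)…  2010: Sat/Tue  2011: Sun/Wed  2012: Tue/Thu  2013: Wed/Sat ✓  2014: Thu/Sun  2015: Fri/Mon  2016: Sun/Tue  2017: Mon/Thu  2018: Tue/Fri  2019: Wed/Sat ✓  2020: Fri/Sun  2021: Sat/Tue  2022: Sun/Wed  2023: Mon/Thu
Both conditions hold in: 1957, 1963, 1974, 1985, 1991, 2002, 2013, 2019 — 8.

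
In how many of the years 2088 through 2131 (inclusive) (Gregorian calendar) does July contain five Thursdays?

July has 31 days; it has five Thursdays when Thursday falls among the first (month-length − 28) days — i.e. when July 1 is one of Thursday/Wednesday/Tuesday.
July 1 by year: 2088:Thu✓ 2089:Fri 2090:Sat 2091:Sun 2092:Tue✓ 2093:Wed✓ 2094:Thu✓ 2095:Fri 2096:Sun 2097:Mon 2098:Tue✓ 2099:Wed✓ 2100:Thu✓ 2101:Fri 2102:Sat …(14 more)… 2117:Thu✓ 2118:Fri 2119:Sat 2120:Mon 2121:Tue✓ 2122:Wed✓ 2123:Thu✓ 2124:Sat 2125:Sun 2126:Mon 2127:Tue✓ 2128:Thu✓ 2129:Fri 2130:Sat 2131:Sun
Years with five Thursdays: 2088, 2092, 2093, 2094, 2098, 2099, 2100, 2104, 2105, 2106, 2110, 2111, 2116, 2117, 2121, 2122, 2123, 2127, 2128 → 19.

19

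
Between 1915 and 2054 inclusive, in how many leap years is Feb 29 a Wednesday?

Leap years in 1915–2054: 35 of them.
Feb 29 weekday advances by 5 (mod 7) from one leap year to the next four years later (or differs when a century non-leap intervenes).
Leap-day weekdays: 1916:Tue 1920:Sun 1924:Fri 1928:Wed✓ 1932:Mon 1936:Sat 1940:Thu 1944:Tue 1948:Sun 1952:Fri 1956:Wed✓ 1960:Mon 1964:Sat …(9 more)… 2004:Sun 2008:Fri 2012:Wed✓ 2016:Mon 2020:Sat 2024:Thu 2028:Tue 2032:Sun 2036:Fri 2040:Wed✓ 2044:Mon 2048:Sat 2052:Thu
Wednesday: 1928, 1956, 1984, 2012, 2040 → 5.

5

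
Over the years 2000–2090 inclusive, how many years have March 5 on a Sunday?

Track March 5's weekday year by year (advancing +1, or +2 across a Feb 29):
  2000: Sun ✓  2001: Mon (+1)  2002: Tue (+1)  2003: Wed (+1)  2004: Fri (+2)
  2005: Sat (+1)  2006: Sun (+1) ✓  2007: Mon (+1)  2008: Wed (+2)  2009: Thu (+1)
  2010: Fri (+1)  2011: Sat (+1)  2012: Mon (+2)  2013: Tue (+1)  … (63 more years) …
  2077: Fri (+1)  2078: Sat (+1)  2079: Sun (+1) ✓  2080: Tue (+2)  2081: Wed (+1)
  2082: Thu (+1)  2083: Fri (+1)  2084: Sun (+2) ✓  2085: Mon (+1)  2086: Tue (+1)
  2087: Wed (+1)  2088: Fri (+2)  2089: Sat (+1)  2090: Sun (+1) ✓
Sunday years: 2000, 2006, 2017, 2023, 2028, 2034, 2045, 2051, 2056, 2062, 2073, 2079, 2084, 2090 — 14 in total.

14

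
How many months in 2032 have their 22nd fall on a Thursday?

3

Check the 22nd of each month of 2032: Jan 22: Thu, Feb 22: Sun, Mar 22: Mon, Apr 22: Thu, May 22: Sat, Jun 22: Tue, Jul 22: Thu, Aug 22: Sun, Sep 22: Wed, Oct 22: Fri, Nov 22: Mon, Dec 22: Wed.
Thursday occurs in January, April, July — 3 months.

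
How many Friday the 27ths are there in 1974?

2

Check the 27th of each month of 1974: Jan 27: Sun, Feb 27: Wed, Mar 27: Wed, Apr 27: Sat, May 27: Mon, Jun 27: Thu, Jul 27: Sat, Aug 27: Tue, Sep 27: Fri, Oct 27: Sun, Nov 27: Wed, Dec 27: Fri.
Friday occurs in September, December — 2 months.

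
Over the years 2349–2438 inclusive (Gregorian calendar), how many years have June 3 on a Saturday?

Track June 3's weekday year by year (advancing +1, or +2 across a Feb 29):
  2349: Fri  2350: Sat (+1) ✓  2351: Sun (+1)  2352: Tue (+2)  2353: Wed (+1)
  2354: Thu (+1)  2355: Fri (+1)  2356: Sun (+2)  2357: Mon (+1)  2358: Tue (+1)
  2359: Wed (+1)  2360: Fri (+2)  2361: Sat (+1) ✓  2362: Sun (+1)  … (62 more years) …
  2425: Tue (+1)  2426: Wed (+1)  2427: Thu (+1)  2428: Sat (+2) ✓  2429: Sun (+1)
  2430: Mon (+1)  2431: Tue (+1)  2432: Thu (+2)  2433: Fri (+1)  2434: Sat (+1) ✓
  2435: Sun (+1)  2436: Tue (+2)  2437: Wed (+1)  2438: Thu (+1)
Saturday years: 2350, 2361, 2367, 2372, 2378, 2389, 2395, 2400, 2406, 2417, 2423, 2428, 2434 — 13 in total.

13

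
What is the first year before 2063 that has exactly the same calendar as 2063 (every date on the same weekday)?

2057

Two years share a calendar iff Jan 1 falls on the same weekday and both are leap or both are common. 2063: Jan 1 is Monday, common year.
2062: Jan 1 Sunday, common
2061: Jan 1 Saturday, common
2060: Jan 1 Thursday, leap
2059: Jan 1 Wednesday, common
2058: Jan 1 Tuesday, common
2057: Jan 1 Monday, common
2057 matches on both conditions.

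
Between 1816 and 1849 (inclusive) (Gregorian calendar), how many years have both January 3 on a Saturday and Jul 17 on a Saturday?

Check each year's weekday for January 3 and Jul 17:
  1816: Wed/Wed  1817: Fri/Thu  1818: Sat/Fri  1819: Sun/Sat  1820: Mon/Mon  1821: Wed/Tue  1822: Thu/Wed  1823: Fri/Thu  1824: Sat/Sat ✓  1825: Mon/Sun  1826: Tue/Mon  1827: Wed/Tue  1828: Thu/Thu  1829: Sat/Fri  …(6 more)…  1836: Sun/Sun  1837: Tue/Mon  1838: Wed/Tue  1839: Thu/Wed  1840: Fri/Fri  1841: Sun/Sat  1842: Mon/Sun  1843: Tue/Mon  1844: Wed/Wed  1845: Fri/Thu  1846: Sat/Fri  1847: Sun/Sat  1848: Mon/Mon  1849: Wed/Tue
Both conditions hold in: 1824 — 1.

1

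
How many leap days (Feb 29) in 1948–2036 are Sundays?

Leap years in 1948–2036: 23 of them.
Feb 29 weekday advances by 5 (mod 7) from one leap year to the next four years later (or differs when a century non-leap intervenes).
Leap-day weekdays: 1948:Sun✓ 1952:Fri 1956:Wed 1960:Mon 1964:Sat 1968:Thu 1972:Tue 1976:Sun✓ 1980:Fri 1984:Wed 1988:Mon 1992:Sat 1996:Thu 2000:Tue 2004:Sun✓ 2008:Fri 2012:Wed 2016:Mon 2020:Sat 2024:Thu 2028:Tue 2032:Sun✓ 2036:Fri
Sunday: 1948, 1976, 2004, 2032 → 4.

4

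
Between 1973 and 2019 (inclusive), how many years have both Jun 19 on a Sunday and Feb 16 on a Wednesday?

Check each year's weekday for Jun 19 and Feb 16:
  1973: Tue/Fri  1974: Wed/Sat  1975: Thu/Sun  1976: Sat/Mon  1977: Sun/Wed ✓  1978: Mon/Thu  1979: Tue/Fri  1980: Thu/Sat  1981: Fri/Mon  1982: Sat/Tue  1983: Sun/Wed ✓  1984: Tue/Thu  1985: Wed/Sat  1986: Thu/Sun  …(19 more)…  2006: Mon/Thu  2007: Tue/Fri  2008: Thu/Sat  2009: Fri/Mon  2010: Sat/Tue  2011: Sun/Wed ✓  2012: Tue/Thu  2013: Wed/Sat  2014: Thu/Sun  2015: Fri/Mon  2016: Sun/Tue  2017: Mon/Thu  2018: Tue/Fri  2019: Wed/Sat
Both conditions hold in: 1977, 1983, 1994, 2005, 2011 — 5.

5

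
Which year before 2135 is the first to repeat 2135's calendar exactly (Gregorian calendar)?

2129

Two years share a calendar iff Jan 1 falls on the same weekday and both are leap or both are common. 2135: Jan 1 is Saturday, common year.
2134: Jan 1 Friday, common
2133: Jan 1 Thursday, common
2132: Jan 1 Tuesday, leap
2131: Jan 1 Monday, common
2130: Jan 1 Sunday, common
2129: Jan 1 Saturday, common
2129 matches on both conditions.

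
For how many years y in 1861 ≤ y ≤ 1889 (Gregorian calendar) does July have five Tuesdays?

July has 31 days; it has five Tuesdays when Tuesday falls among the first (month-length − 28) days — i.e. when July 1 is one of Tuesday/Monday/Sunday.
July 1 by year: 1861:Mon✓ 1862:Tue✓ 1863:Wed 1864:Fri 1865:Sat 1866:Sun✓ 1867:Mon✓ 1868:Wed 1869:Thu 1870:Fri 1871:Sat 1872:Mon✓ 1873:Tue✓ 1874:Wed 1875:Thu 1876:Sat 1877:Sun✓ 1878:Mon✓ 1879:Tue✓ 1880:Thu 1881:Fri 1882:Sat 1883:Sun✓ 1884:Tue✓ 1885:Wed 1886:Thu 1887:Fri 1888:Sun✓ 1889:Mon✓
Years with five Tuesdays: 1861, 1862, 1866, 1867, 1872, 1873, 1877, 1878, 1879, 1883, 1884, 1888, 1889 → 13.

13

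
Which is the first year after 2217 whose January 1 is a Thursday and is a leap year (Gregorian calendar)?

2224

Jan 1 advances by 2 weekdays after a leap year and by 1 after a common year.
2217: Jan 1 is Wednesday.
2218: Thursday
2219: Friday
2220: Saturday (leap)
2221: Monday
2222: Tuesday
2223: Wednesday
2224: Thursday (leap)
2224 begins on a Thursday and is a leap year.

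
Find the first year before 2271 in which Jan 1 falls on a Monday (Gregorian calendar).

2266

Jan 1 advances by 2 weekdays after a leap year and by 1 after a common year.
2271: Jan 1 is Sunday.
2270: Saturday
2269: Friday
2268: Wednesday (leap)
2267: Tuesday
2266: Monday
2266 begins on a Monday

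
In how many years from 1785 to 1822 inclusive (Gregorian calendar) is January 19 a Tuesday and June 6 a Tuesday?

0

Check each year's weekday for January 19 and June 6:
  1785: Wed/Mon  1786: Thu/Tue  1787: Fri/Wed  1788: Sat/Fri  1789: Mon/Sat  1790: Tue/Sun  1791: Wed/Mon  1792: Thu/Wed  1793: Sat/Thu  1794: Sun/Fri  1795: Mon/Sat  1796: Tue/Mon  1797: Thu/Tue  1798: Fri/Wed  …(10 more)…  1809: Thu/Tue  1810: Fri/Wed  1811: Sat/Thu  1812: Sun/Sat  1813: Tue/Sun  1814: Wed/Mon  1815: Thu/Tue  1816: Fri/Thu  1817: Sun/Fri  1818: Mon/Sat  1819: Tue/Sun  1820: Wed/Tue  1821: Fri/Wed  1822: Sat/Thu
Both conditions hold in: no year — 0.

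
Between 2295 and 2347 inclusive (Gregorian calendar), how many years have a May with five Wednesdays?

May has 31 days; it has five Wednesdays when Wednesday falls among the first (month-length − 28) days — i.e. when May 1 is one of Wednesday/Tuesday/Monday.
May 1 by year: 2295:Wed✓ 2296:Fri 2297:Sat 2298:Sun 2299:Mon✓ 2300:Tue✓ 2301:Wed✓ 2302:Thu 2303:Fri 2304:Sun 2305:Mon✓ 2306:Tue✓ 2307:Wed✓ 2308:Fri 2309:Sat …(23 more)… 2333:Mon✓ 2334:Tue✓ 2335:Wed✓ 2336:Fri 2337:Sat 2338:Sun 2339:Mon✓ 2340:Wed✓ 2341:Thu 2342:Fri 2343:Sat 2344:Mon✓ 2345:Tue✓ 2346:Wed✓ 2347:Thu
Years with five Wednesdays: 2295, 2299, 2300, 2301, 2305, 2306, 2307, 2311, 2312, 2316, 2317, 2318, 2322, 2323, 2328, 2329, 2333, 2334, 2335, 2339, 2340, 2344, 2345, 2346 → 24.

24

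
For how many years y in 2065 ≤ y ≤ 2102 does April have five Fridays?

12

April has 30 days; it has five Fridays when Friday falls among the first (month-length − 28) days — i.e. when April 1 is one of Friday/Thursday.
April 1 by year: 2065:Wed 2066:Thu✓ 2067:Fri✓ 2068:Sun 2069:Mon 2070:Tue 2071:Wed 2072:Fri✓ 2073:Sat 2074:Sun 2075:Mon 2076:Wed 2077:Thu✓ 2078:Fri✓ 2079:Sat …(8 more)… 2088:Thu✓ 2089:Fri✓ 2090:Sat 2091:Sun 2092:Tue 2093:Wed 2094:Thu✓ 2095:Fri✓ 2096:Sun 2097:Mon 2098:Tue 2099:Wed 2100:Thu✓ 2101:Fri✓ 2102:Sat
Years with five Fridays: 2066, 2067, 2072, 2077, 2078, 2083, 2088, 2089, 2094, 2095, 2100, 2101 → 12.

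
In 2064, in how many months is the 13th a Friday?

1

Check the 13th of each month of 2064: Jan 13: Sun, Feb 13: Wed, Mar 13: Thu, Apr 13: Sun, May 13: Tue, Jun 13: Fri, Jul 13: Sun, Aug 13: Wed, Sep 13: Sat, Oct 13: Mon, Nov 13: Thu, Dec 13: Sat.
Friday occurs in June — 1 month.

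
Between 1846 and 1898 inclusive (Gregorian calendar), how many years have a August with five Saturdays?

22

August has 31 days; it has five Saturdays when Saturday falls among the first (month-length − 28) days — i.e. when August 1 is one of Saturday/Friday/Thursday.
August 1 by year: 1846:Sat✓ 1847:Sun 1848:Tue 1849:Wed 1850:Thu✓ 1851:Fri✓ 1852:Sun 1853:Mon 1854:Tue 1855:Wed 1856:Fri✓ 1857:Sat✓ 1858:Sun 1859:Mon 1860:Wed …(23 more)… 1884:Fri✓ 1885:Sat✓ 1886:Sun 1887:Mon 1888:Wed 1889:Thu✓ 1890:Fri✓ 1891:Sat✓ 1892:Mon 1893:Tue 1894:Wed 1895:Thu✓ 1896:Sat✓ 1897:Sun 1898:Mon
Years with five Saturdays: 1846, 1850, 1851, 1856, 1857, 1861, 1862, 1863, 1867, 1868, 1872, 1873, 1874, 1878, 1879, 1884, 1885, 1889, 1890, 1891, 1895, 1896 → 22.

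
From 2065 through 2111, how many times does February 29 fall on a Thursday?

1

Leap years in 2065–2111: 10 of them.
Feb 29 weekday advances by 5 (mod 7) from one leap year to the next four years later (or differs when a century non-leap intervenes).
Leap-day weekdays: 2068:Wed 2072:Mon 2076:Sat 2080:Thu✓ 2084:Tue 2088:Sun 2092:Fri 2096:Wed 2104:Fri 2108:Wed
Thursday: 2080 → 1.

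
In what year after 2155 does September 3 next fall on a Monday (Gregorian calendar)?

2159

From one year to the next, a fixed date's weekday advances by 1, or by 2 when a Feb 29 lies between the two dates.
2155: September 3 is Wednesday.
2156: Friday (+2)
2157: Saturday (+1)
2158: Sunday (+1)
2159: Monday (+1)
September 3 falls on a Monday in 2159.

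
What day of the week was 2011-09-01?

January 1, 2011 is a Saturday.
September 1 is day 244 of the year, i.e. 243 days after Jan 1.
243 mod 7 = 5, so advance 5 weekdays from Saturday: Thursday.

Thursday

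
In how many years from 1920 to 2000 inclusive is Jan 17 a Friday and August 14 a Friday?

Check each year's weekday for Jan 17 and August 14:
  1920: Sat/Sat  1921: Mon/Sun  1922: Tue/Mon  1923: Wed/Tue  1924: Thu/Thu  1925: Sat/Fri  1926: Sun/Sat  1927: Mon/Sun  1928: Tue/Tue  1929: Thu/Wed  1930: Fri/Thu  1931: Sat/Fri  1932: Sun/Sun  1933: Tue/Mon  …(53 more)…  1987: Sat/Fri  1988: Sun/Sun  1989: Tue/Mon  1990: Wed/Tue  1991: Thu/Wed  1992: Fri/Fri ✓  1993: Sun/Sat  1994: Mon/Sun  1995: Tue/Mon  1996: Wed/Wed  1997: Fri/Thu  1998: Sat/Fri  1999: Sun/Sat  2000: Mon/Mon
Both conditions hold in: 1936, 1964, 1992 — 3.

3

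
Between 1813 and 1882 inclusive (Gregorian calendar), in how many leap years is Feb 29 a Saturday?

2

Leap years in 1813–1882: 17 of them.
Feb 29 weekday advances by 5 (mod 7) from one leap year to the next four years later (or differs when a century non-leap intervenes).
Leap-day weekdays: 1816:Thu 1820:Tue 1824:Sun 1828:Fri 1832:Wed 1836:Mon 1840:Sat✓ 1844:Thu 1848:Tue 1852:Sun 1856:Fri 1860:Wed 1864:Mon 1868:Sat✓ 1872:Thu 1876:Tue 1880:Sun
Saturday: 1840, 1868 → 2.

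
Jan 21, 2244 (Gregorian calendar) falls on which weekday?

January 1, 2244 is a Monday.
January 21 is day 21 of the year, i.e. 20 days after Jan 1.
20 mod 7 = 6, so advance 6 weekdays from Monday: Sunday.

Sunday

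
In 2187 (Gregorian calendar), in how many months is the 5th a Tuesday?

1

Check the 5th of each month of 2187: Jan 5: Fri, Feb 5: Mon, Mar 5: Mon, Apr 5: Thu, May 5: Sat, Jun 5: Tue, Jul 5: Thu, Aug 5: Sun, Sep 5: Wed, Oct 5: Fri, Nov 5: Mon, Dec 5: Wed.
Tuesday occurs in June — 1 month.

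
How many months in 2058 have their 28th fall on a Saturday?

2

Check the 28th of each month of 2058: Jan 28: Mon, Feb 28: Thu, Mar 28: Thu, Apr 28: Sun, May 28: Tue, Jun 28: Fri, Jul 28: Sun, Aug 28: Wed, Sep 28: Sat, Oct 28: Mon, Nov 28: Thu, Dec 28: Sat.
Saturday occurs in September, December — 2 months.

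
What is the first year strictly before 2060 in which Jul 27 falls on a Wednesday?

From one year to the next, a fixed date's weekday advances by 1, or by 2 when a Feb 29 lies between the two dates.
2060: July 27 is Tuesday.
2059: Sunday (−2)
2058: Saturday (−1)
2057: Friday (−1)
2056: Thursday (−1)
2055: Tuesday (−2)
2054: Monday (−1)
2053: Sunday (−1)
2052: Saturday (−1)
2051: Thursday (−2)
2050: Wednesday (−1)
Jul 27 falls on a Wednesday in 2050.

2050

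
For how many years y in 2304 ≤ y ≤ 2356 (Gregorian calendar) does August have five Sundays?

22

August has 31 days; it has five Sundays when Sunday falls among the first (month-length − 28) days — i.e. when August 1 is one of Sunday/Saturday/Friday.
August 1 by year: 2304:Mon 2305:Tue 2306:Wed 2307:Thu 2308:Sat✓ 2309:Sun✓ 2310:Mon 2311:Tue 2312:Thu 2313:Fri✓ 2314:Sat✓ 2315:Sun✓ 2316:Tue 2317:Wed 2318:Thu …(23 more)… 2342:Sat✓ 2343:Sun✓ 2344:Tue 2345:Wed 2346:Thu 2347:Fri✓ 2348:Sun✓ 2349:Mon 2350:Tue 2351:Wed 2352:Fri✓ 2353:Sat✓ 2354:Sun✓ 2355:Mon 2356:Wed
Years with five Sundays: 2308, 2309, 2313, 2314, 2315, 2319, 2320, 2324, 2325, 2326, 2330, 2331, 2336, 2337, 2341, 2342, 2343, 2347, 2348, 2352, 2353, 2354 → 22.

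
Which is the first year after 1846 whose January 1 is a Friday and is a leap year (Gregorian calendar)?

1864

Jan 1 advances by 2 weekdays after a leap year and by 1 after a common year.
1846: Jan 1 is Thursday.
1847: Friday
1848: Saturday (leap)
1849: Monday
1850: Tuesday
1851: Wednesday
1852: Thursday (leap)
1853: Saturday
1854: Sunday
1855: Monday
1856: Tuesday (leap)
1857: Thursday
1858: Friday
1859: Saturday
1860: Sunday (leap)
1861: Tuesday
1862: Wednesday
1863: Thursday
1864: Friday (leap)
1864 begins on a Friday and is a leap year.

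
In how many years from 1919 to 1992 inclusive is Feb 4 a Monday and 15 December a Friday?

Check each year's weekday for Feb 4 and 15 December:
  1919: Tue/Mon  1920: Wed/Wed  1921: Fri/Thu  1922: Sat/Fri  1923: Sun/Sat  1924: Mon/Mon  1925: Wed/Tue  1926: Thu/Wed  1927: Fri/Thu  1928: Sat/Sat  1929: Mon/Sun  1930: Tue/Mon  1931: Wed/Tue  1932: Thu/Thu  …(46 more)…  1979: Sun/Sat  1980: Mon/Mon  1981: Wed/Tue  1982: Thu/Wed  1983: Fri/Thu  1984: Sat/Sat  1985: Mon/Sun  1986: Tue/Mon  1987: Wed/Tue  1988: Thu/Thu  1989: Sat/Fri  1990: Sun/Sat  1991: Mon/Sun  1992: Tue/Tue
Both conditions hold in: no year — 0.

0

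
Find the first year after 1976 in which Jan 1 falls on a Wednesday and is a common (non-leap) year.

Jan 1 advances by 2 weekdays after a leap year and by 1 after a common year.
1976: Jan 1 is Thursday (leap).
1977: Saturday
1978: Sunday
1979: Monday
1980: Tuesday (leap)
1981: Thursday
1982: Friday
1983: Saturday
1984: Sunday (leap)
1985: Tuesday
1986: Wednesday
1986 begins on a Wednesday and is a common year.

1986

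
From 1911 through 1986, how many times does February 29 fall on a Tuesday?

Leap years in 1911–1986: 19 of them.
Feb 29 weekday advances by 5 (mod 7) from one leap year to the next four years later (or differs when a century non-leap intervenes).
Leap-day weekdays: 1912:Thu 1916:Tue✓ 1920:Sun 1924:Fri 1928:Wed 1932:Mon 1936:Sat 1940:Thu 1944:Tue✓ 1948:Sun 1952:Fri 1956:Wed 1960:Mon 1964:Sat 1968:Thu 1972:Tue✓ 1976:Sun 1980:Fri 1984:Wed
Tuesday: 1916, 1944, 1972 → 3.

3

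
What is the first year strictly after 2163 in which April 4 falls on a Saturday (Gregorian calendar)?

2167

From one year to the next, a fixed date's weekday advances by 1, or by 2 when a Feb 29 lies between the two dates.
2163: April 4 is Monday.
2164: Wednesday (+2)
2165: Thursday (+1)
2166: Friday (+1)
2167: Saturday (+1)
April 4 falls on a Saturday in 2167.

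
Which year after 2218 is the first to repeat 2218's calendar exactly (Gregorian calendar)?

Two years share a calendar iff Jan 1 falls on the same weekday and both are leap or both are common. 2218: Jan 1 is Thursday, common year.
2219: Jan 1 Friday, common
2220: Jan 1 Saturday, leap
2221: Jan 1 Monday, common
2222: Jan 1 Tuesday, common
2223: Jan 1 Wednesday, common
2224: Jan 1 Thursday, leap
2225: Jan 1 Saturday, common
2226: Jan 1 Sunday, common
2227: Jan 1 Monday, common
2228: Jan 1 Tuesday, leap
2229: Jan 1 Thursday, common
2229 matches on both conditions.

2229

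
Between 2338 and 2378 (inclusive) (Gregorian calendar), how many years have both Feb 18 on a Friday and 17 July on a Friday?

Check each year's weekday for Feb 18 and 17 July:
  2338: Fri/Sun  2339: Sat/Mon  2340: Sun/Wed  2341: Tue/Thu  2342: Wed/Fri  2343: Thu/Sat  2344: Fri/Mon  2345: Sun/Tue  2346: Mon/Wed  2347: Tue/Thu  2348: Wed/Sat  2349: Fri/Sun  2350: Sat/Mon  2351: Sun/Tue  …(13 more)…  2365: Thu/Sat  2366: Fri/Sun  2367: Sat/Mon  2368: Sun/Wed  2369: Tue/Thu  2370: Wed/Fri  2371: Thu/Sat  2372: Fri/Mon  2373: Sun/Tue  2374: Mon/Wed  2375: Tue/Thu  2376: Wed/Sat  2377: Fri/Sun  2378: Sat/Mon
Both conditions hold in: no year — 0.

0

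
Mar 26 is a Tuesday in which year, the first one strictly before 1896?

1895

From one year to the next, a fixed date's weekday advances by 1, or by 2 when a Feb 29 lies between the two dates.
1896: March 26 is Thursday.
1895: Tuesday (−2)
Mar 26 falls on a Tuesday in 1895.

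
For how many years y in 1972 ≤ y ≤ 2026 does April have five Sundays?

16

April has 30 days; it has five Sundays when Sunday falls among the first (month-length − 28) days — i.e. when April 1 is one of Sunday/Saturday.
April 1 by year: 1972:Sat✓ 1973:Sun✓ 1974:Mon 1975:Tue 1976:Thu 1977:Fri 1978:Sat✓ 1979:Sun✓ 1980:Tue 1981:Wed 1982:Thu 1983:Fri 1984:Sun✓ 1985:Mon 1986:Tue …(25 more)… 2012:Sun✓ 2013:Mon 2014:Tue 2015:Wed 2016:Fri 2017:Sat✓ 2018:Sun✓ 2019:Mon 2020:Wed 2021:Thu 2022:Fri 2023:Sat✓ 2024:Mon 2025:Tue 2026:Wed
Years with five Sundays: 1972, 1973, 1978, 1979, 1984, 1989, 1990, 1995, 2000, 2001, 2006, 2007, 2012, 2017, 2018, 2023 → 16.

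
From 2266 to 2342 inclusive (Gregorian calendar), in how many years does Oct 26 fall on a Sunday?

Track Oct 26's weekday year by year (advancing +1, or +2 across a Feb 29):
  2266: Fri  2267: Sat (+1)  2268: Mon (+2)  2269: Tue (+1)  2270: Wed (+1)
  2271: Thu (+1)  2272: Sat (+2)  2273: Sun (+1) ✓  2274: Mon (+1)  2275: Tue (+1)
  2276: Thu (+2)  2277: Fri (+1)  2278: Sat (+1)  2279: Sun (+1) ✓  … (49 more years) …
  2329: Sat (+1)  2330: Sun (+1) ✓  2331: Mon (+1)  2332: Wed (+2)  2333: Thu (+1)
  2334: Fri (+1)  2335: Sat (+1)  2336: Mon (+2)  2337: Tue (+1)  2338: Wed (+1)
  2339: Thu (+1)  2340: Sat (+2)  2341: Sun (+1) ✓  2342: Mon (+1)
Sunday years: 2273, 2279, 2284, 2290, 2302, 2313, 2319, 2324, 2330, 2341 — 10 in total.

10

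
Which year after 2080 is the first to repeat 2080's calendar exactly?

Two years share a calendar iff Jan 1 falls on the same weekday and both are leap or both are common. 2080: Jan 1 is Monday, leap year.
2081: Jan 1 Wednesday, common
2082: Jan 1 Thursday, common
2083: Jan 1 Friday, common
2084: Jan 1 Saturday, leap
2085: Jan 1 Monday, common
2086: Jan 1 Tuesday, common
2087: Jan 1 Wednesday, common
2088: Jan 1 Thursday, leap
2089: Jan 1 Saturday, common
2090: Jan 1 Sunday, common
2091: Jan 1 Monday, common
2092: Jan 1 Tuesday, leap
2093: Jan 1 Thursday, common
2094: Jan 1 Friday, common
2095: Jan 1 Saturday, common
2096: Jan 1 Sunday, leap
2097: Jan 1 Tuesday, common
2098: Jan 1 Wednesday, common
2099: Jan 1 Thursday, common
2100: Jan 1 Friday, common
2101: Jan 1 Saturday, common
2102: Jan 1 Sunday, common
2103: Jan 1 Monday, common
2104: Jan 1 Tuesday, leap
2105: Jan 1 Thursday, common
2106: Jan 1 Friday, common
2107: Jan 1 Saturday, common
2108: Jan 1 Sunday, leap
2109: Jan 1 Tuesday, common
2110: Jan 1 Wednesday, common
2111: Jan 1 Thursday, common
2112: Jan 1 Friday, leap
2113: Jan 1 Sunday, common
2114: Jan 1 Monday, common
2115: Jan 1 Tuesday, common
2116: Jan 1 Wednesday, leap
2117: Jan 1 Friday, common
2118: Jan 1 Saturday, common
2119: Jan 1 Sunday, common
2120: Jan 1 Monday, leap
2120 matches on both conditions.

2120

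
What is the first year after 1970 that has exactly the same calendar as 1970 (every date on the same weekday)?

1981

Two years share a calendar iff Jan 1 falls on the same weekday and both are leap or both are common. 1970: Jan 1 is Thursday, common year.
1971: Jan 1 Friday, common
1972: Jan 1 Saturday, leap
1973: Jan 1 Monday, common
1974: Jan 1 Tuesday, common
1975: Jan 1 Wednesday, common
1976: Jan 1 Thursday, leap
1977: Jan 1 Saturday, common
1978: Jan 1 Sunday, common
1979: Jan 1 Monday, common
1980: Jan 1 Tuesday, leap
1981: Jan 1 Thursday, common
1981 matches on both conditions.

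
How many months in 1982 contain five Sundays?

4

A month of length L has five Sundays iff its first Sunday is on day ≤ L−28 (so day 1–3 in a 31-day month, 1–2 in a 30-day month, day 1 in a leap February).
Checking each month of 1982: Jan starts Fri (31d) ✓; Feb starts Mon (28d); Mar starts Mon (31d); Apr starts Thu (30d); May starts Sat (31d) ✓; Jun starts Tue (30d); Jul starts Thu (31d); Aug starts Sun (31d) ✓; Sep starts Wed (30d); Oct starts Fri (31d) ✓; Nov starts Mon (30d); Dec starts Wed (31d).
Five-Sunday months: January, May, August, October → 4.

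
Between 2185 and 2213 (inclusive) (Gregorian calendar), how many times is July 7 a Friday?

Track July 7's weekday year by year (advancing +1, or +2 across a Feb 29):
  2185: Thu  2186: Fri (+1) ✓  2187: Sat (+1)  2188: Mon (+2)  2189: Tue (+1)
  2190: Wed (+1)  2191: Thu (+1)  2192: Sat (+2)  2193: Sun (+1)  2194: Mon (+1)
  2195: Tue (+1)  2196: Thu (+2)  2197: Fri (+1) ✓  2198: Sat (+1)  2199: Sun (+1)
  2200: Mon (+1)  2201: Tue (+1)  2202: Wed (+1)  2203: Thu (+1)  2204: Sat (+2)
  2205: Sun (+1)  2206: Mon (+1)  2207: Tue (+1)  2208: Thu (+2)  2209: Fri (+1) ✓
  2210: Sat (+1)  2211: Sun (+1)  2212: Tue (+2)  2213: Wed (+1)
Friday years: 2186, 2197, 2209 — 3 in total.

3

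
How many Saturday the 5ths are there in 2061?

Check the 5th of each month of 2061: Jan 5: Wed, Feb 5: Sat, Mar 5: Sat, Apr 5: Tue, May 5: Thu, Jun 5: Sun, Jul 5: Tue, Aug 5: Fri, Sep 5: Mon, Oct 5: Wed, Nov 5: Sat, Dec 5: Mon.
Saturday occurs in February, March, November — 3 months.

3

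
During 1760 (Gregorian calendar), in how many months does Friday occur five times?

4

A month of length L has five Fridays iff its first Friday is on day ≤ L−28 (so day 1–3 in a 31-day month, 1–2 in a 30-day month, day 1 in a leap February).
Checking each month of 1760: Jan starts Tue (31d); Feb starts Fri (29d) ✓; Mar starts Sat (31d); Apr starts Tue (30d); May starts Thu (31d) ✓; Jun starts Sun (30d); Jul starts Tue (31d); Aug starts Fri (31d) ✓; Sep starts Mon (30d); Oct starts Wed (31d) ✓; Nov starts Sat (30d); Dec starts Mon (31d).
Five-Friday months: February, May, August, October → 4.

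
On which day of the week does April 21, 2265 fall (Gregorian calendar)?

January 1, 2265 is a Sunday.
April 21 is day 111 of the year, i.e. 110 days after Jan 1.
110 mod 7 = 5, so advance 5 weekdays from Sunday: Friday.

Friday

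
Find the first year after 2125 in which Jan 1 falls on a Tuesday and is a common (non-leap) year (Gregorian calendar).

Jan 1 advances by 2 weekdays after a leap year and by 1 after a common year.
2125: Jan 1 is Monday.
2126: Tuesday
2126 begins on a Tuesday and is a common year.

2126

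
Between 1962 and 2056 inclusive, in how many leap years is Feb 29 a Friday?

3

Leap years in 1962–2056: 24 of them.
Feb 29 weekday advances by 5 (mod 7) from one leap year to the next four years later (or differs when a century non-leap intervenes).
Leap-day weekdays: 1964:Sat 1968:Thu 1972:Tue 1976:Sun 1980:Fri✓ 1984:Wed 1988:Mon 1992:Sat 1996:Thu 2000:Tue 2004:Sun 2008:Fri✓ 2012:Wed 2016:Mon 2020:Sat 2024:Thu 2028:Tue 2032:Sun 2036:Fri✓ 2040:Wed 2044:Mon 2048:Sat 2052:Thu 2056:Tue
Friday: 1980, 2008, 2036 → 3.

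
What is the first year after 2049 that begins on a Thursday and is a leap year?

2060

Jan 1 advances by 2 weekdays after a leap year and by 1 after a common year.
2049: Jan 1 is Friday.
2050: Saturday
2051: Sunday
2052: Monday (leap)
2053: Wednesday
2054: Thursday
2055: Friday
2056: Saturday (leap)
2057: Monday
2058: Tuesday
2059: Wednesday
2060: Thursday (leap)
2060 begins on a Thursday and is a leap year.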